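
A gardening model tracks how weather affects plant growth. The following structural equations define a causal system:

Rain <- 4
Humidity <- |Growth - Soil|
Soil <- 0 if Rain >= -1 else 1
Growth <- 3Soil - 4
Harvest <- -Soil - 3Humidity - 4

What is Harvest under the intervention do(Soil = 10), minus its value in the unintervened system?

do(Soil=10) replaces the equation Soil <- 0 if Rain >= -1 else 1 with the constant Soil = 10.
Growth = 3Soil - 4  [with Soil=10]  = 26
Humidity = |Growth - Soil|  [with Growth=26, Soil=10]  = 16
Harvest = -Soil - 3Humidity - 4  [with Soil=10, Humidity=16]  = -62
Without intervention: Soil = 0 if Rain >= -1 else 1  [with Rain=4]  = 0; Growth = 3Soil - 4  [with Soil=0]  = -4; Humidity = |Growth - Soil|  [with Growth=-4, Soil=0]  = 4; Harvest = -Soil - 3Humidity - 4  [with Soil=0, Humidity=4]  = -16.
Change = -62 − (-16) = -46.

-46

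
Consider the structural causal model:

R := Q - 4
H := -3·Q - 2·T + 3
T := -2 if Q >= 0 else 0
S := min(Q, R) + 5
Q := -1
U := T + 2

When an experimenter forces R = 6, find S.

4

The intervention breaks the incoming arrows to R: R := Q - 4 no longer applies, and R = 6.
S = min(Q, R) + 5  [with Q=-1, R=6]  = 4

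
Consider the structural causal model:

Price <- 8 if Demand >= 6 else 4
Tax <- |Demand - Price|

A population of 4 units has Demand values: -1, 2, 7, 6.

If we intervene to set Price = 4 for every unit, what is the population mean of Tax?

3

Under do(Price=4), Price's equation is replaced by Price=4 for every unit. Per-unit Tax: 5, 2, 3, 2. Mean = 3.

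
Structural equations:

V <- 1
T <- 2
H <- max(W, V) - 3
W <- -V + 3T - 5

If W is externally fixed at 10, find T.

Under do(W=10), the mechanism W <- -V + 3T - 5 is discarded; W is fixed at 10.
Since T is not a descendant of the intervened variable, it is unaffected.

2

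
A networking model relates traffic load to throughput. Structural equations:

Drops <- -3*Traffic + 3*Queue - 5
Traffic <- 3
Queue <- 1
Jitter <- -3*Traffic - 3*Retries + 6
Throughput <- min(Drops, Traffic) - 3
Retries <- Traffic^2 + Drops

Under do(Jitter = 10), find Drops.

-11

do(Jitter=10) replaces the equation Jitter <- -3*Traffic - 3*Retries + 6 with the constant Jitter = 10.
Drops is not downstream of the intervention, so its value is determined by the original equations.
Drops = -3*Traffic + 3*Queue - 5  [with Traffic=3, Queue=1]  = -11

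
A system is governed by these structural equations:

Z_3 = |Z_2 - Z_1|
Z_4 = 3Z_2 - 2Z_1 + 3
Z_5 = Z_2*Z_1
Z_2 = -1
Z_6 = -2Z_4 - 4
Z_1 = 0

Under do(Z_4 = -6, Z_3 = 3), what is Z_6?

8

The joint intervention fixes Z_4 = -6, Z_3 = 3, removing each variable's own equation.
Z_6 = -2Z_4 - 4  [with Z_4=-6]  = 8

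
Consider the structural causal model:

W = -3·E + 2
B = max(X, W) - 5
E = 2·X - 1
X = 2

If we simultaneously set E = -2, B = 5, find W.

The joint intervention fixes E = -2, B = 5, removing each variable's own equation.
W = -3·E + 2  [with E=-2]  = 8

8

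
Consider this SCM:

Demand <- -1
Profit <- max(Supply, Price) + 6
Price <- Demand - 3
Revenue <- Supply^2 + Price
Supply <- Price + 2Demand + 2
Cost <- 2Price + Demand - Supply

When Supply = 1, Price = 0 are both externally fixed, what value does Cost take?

The joint intervention fixes Supply = 1, Price = 0, removing each variable's own equation.
Cost = 2Price + Demand - Supply  [with Price=0, Demand=-1, Supply=1]  = -2

-2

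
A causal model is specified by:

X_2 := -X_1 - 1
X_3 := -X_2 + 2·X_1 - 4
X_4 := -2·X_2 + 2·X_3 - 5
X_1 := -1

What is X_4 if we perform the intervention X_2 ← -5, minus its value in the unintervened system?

20

Under do(X_2=-5), the mechanism X_2 := -X_1 - 1 is discarded; X_2 is fixed at -5.
X_3 = -X_2 + 2·X_1 - 4  [with X_2=-5, X_1=-1]  = -1
X_4 = -2·X_2 + 2·X_3 - 5  [with X_2=-5, X_3=-1]  = 3
Without intervention: X_2 = -X_1 - 1  [with X_1=-1]  = 0; X_3 = -X_2 + 2·X_1 - 4  [with X_2=0, X_1=-1]  = -6; X_4 = -2·X_2 + 2·X_3 - 5  [with X_2=0, X_3=-6]  = -17.
Change = 3 − (-17) = 20.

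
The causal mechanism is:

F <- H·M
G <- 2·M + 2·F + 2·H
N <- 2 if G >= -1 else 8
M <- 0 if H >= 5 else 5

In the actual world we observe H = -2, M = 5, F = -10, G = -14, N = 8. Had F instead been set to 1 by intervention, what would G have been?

8

The intervention breaks the incoming arrows to F: F <- H·M no longer applies, and F = 1.
M = 0 if H >= 5 else 5  [with H=-2]  = 5
G = 2·M + 2·F + 2·H  [with M=5, F=1, H=-2]  = 8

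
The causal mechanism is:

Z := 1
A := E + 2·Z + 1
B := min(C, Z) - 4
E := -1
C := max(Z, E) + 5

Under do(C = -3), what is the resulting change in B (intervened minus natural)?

-4

Intervening sets C = -3 and removes its equation (C := max(Z, E) + 5).
B = min(C, Z) - 4  [with C=-3, Z=1]  = -7
Without intervention: C = max(Z, E) + 5  [with Z=1, E=-1]  = 6; B = min(C, Z) - 4  [with C=6, Z=1]  = -3.
Change = -7 − (-3) = -4.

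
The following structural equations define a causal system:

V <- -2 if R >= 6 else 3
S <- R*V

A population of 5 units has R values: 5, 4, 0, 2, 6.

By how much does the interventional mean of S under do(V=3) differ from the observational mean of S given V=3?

Under do(V=3), V's equation is replaced by V=3 for every unit. Per-unit S: 15, 12, 0, 6, 18. Mean = 10.2.
Observing V=3 restricts to units where V's equation naturally yields 3: R ∈ {5, 4, 0, 2}. In that subpopulation S = 15, 12, 0, 6, mean 8.25.
Difference = 10.2 − 8.25 = 1.95.

1.95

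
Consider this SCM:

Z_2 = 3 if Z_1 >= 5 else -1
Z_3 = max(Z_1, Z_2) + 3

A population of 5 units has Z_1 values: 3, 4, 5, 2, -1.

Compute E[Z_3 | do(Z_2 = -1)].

Under do(Z_2=-1), Z_2's equation is replaced by Z_2=-1 for every unit. Per-unit Z_3: 6, 7, 8, 5, 2. Mean = 5.6.

5.6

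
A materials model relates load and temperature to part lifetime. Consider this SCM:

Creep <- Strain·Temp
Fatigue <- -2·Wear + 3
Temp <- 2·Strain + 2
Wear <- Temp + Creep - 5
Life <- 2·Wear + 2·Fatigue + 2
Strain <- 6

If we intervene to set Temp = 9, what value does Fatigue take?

do(Temp=9) replaces the equation Temp <- 2·Strain + 2 with the constant Temp = 9.
Creep = Strain·Temp  [with Strain=6, Temp=9]  = 54
Wear = Temp + Creep - 5  [with Temp=9, Creep=54]  = 58
Fatigue = -2·Wear + 3  [with Wear=58]  = -113

-113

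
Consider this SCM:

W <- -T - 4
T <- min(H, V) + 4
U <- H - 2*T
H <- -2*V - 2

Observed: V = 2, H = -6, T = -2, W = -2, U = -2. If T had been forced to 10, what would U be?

do(T=10) replaces the equation T <- min(H, V) + 4 with the constant T = 10.
H = -2*V - 2  [with V=2]  = -6
U = H - 2*T  [with H=-6, T=10]  = -26

-26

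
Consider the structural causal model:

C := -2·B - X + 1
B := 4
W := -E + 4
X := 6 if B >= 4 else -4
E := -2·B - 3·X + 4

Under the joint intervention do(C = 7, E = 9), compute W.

-5

The joint intervention fixes C = 7, E = 9, removing each variable's own equation.
W = -E + 4  [with E=9]  = -5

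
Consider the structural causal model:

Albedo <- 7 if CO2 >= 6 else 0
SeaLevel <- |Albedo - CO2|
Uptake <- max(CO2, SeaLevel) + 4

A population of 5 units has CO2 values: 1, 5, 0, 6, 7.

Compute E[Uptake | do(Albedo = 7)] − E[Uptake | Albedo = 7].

Under do(Albedo=7), Albedo's equation is replaced by Albedo=7 for every unit. Per-unit Uptake: 10, 9, 11, 10, 11. Mean = 10.2.
E[Uptake|Albedo=7] averages over only the 2 units with Albedo=7 (CO2 = 6, 7): Uptake = 10, 11, mean 10.5.
Difference = 10.2 − 10.5 = -0.3.

-0.3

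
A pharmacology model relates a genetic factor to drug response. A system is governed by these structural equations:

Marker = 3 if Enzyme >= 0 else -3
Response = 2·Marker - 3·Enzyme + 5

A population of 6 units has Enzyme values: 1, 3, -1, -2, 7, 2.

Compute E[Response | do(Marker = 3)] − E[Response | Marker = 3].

Under do(Marker=3), Marker's equation is replaced by Marker=3 for every unit. Per-unit Response: 8, 2, 14, 17, -10, 5. Mean = 6.
Conditioning on Marker=3 selects the 4 unit(s) with Enzyme ∈ {1, 3, 7, 2}. Their Response values: 8, 2, -10, 5. Mean = 1.25.
Difference = 6 − 1.25 = 4.75.

4.75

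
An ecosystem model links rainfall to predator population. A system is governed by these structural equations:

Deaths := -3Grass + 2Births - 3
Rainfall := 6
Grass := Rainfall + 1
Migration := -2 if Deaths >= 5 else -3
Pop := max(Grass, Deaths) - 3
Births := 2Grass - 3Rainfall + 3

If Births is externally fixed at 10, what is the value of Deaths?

-4

The intervention breaks the incoming arrows to Births: Births := 2Grass - 3Rainfall + 3 no longer applies, and Births = 10.
Grass = Rainfall + 1  [with Rainfall=6]  = 7
Deaths = -3Grass + 2Births - 3  [with Grass=7, Births=10]  = -4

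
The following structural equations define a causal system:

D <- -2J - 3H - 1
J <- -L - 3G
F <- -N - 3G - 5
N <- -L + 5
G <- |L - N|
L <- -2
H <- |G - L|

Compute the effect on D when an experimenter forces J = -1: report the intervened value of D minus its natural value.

-48

The intervention breaks the incoming arrows to J: J <- -L - 3G no longer applies, and J = -1.
N = -L + 5  [with L=-2]  = 7
G = |L - N|  [with L=-2, N=7]  = 9
H = |G - L|  [with G=9, L=-2]  = 11
D = -2J - 3H - 1  [with J=-1, H=11]  = -32
Without intervention: N = -L + 5  [with L=-2]  = 7; G = |L - N|  [with L=-2, N=7]  = 9; H = |G - L|  [with G=9, L=-2]  = 11; J = -L - 3G  [with L=-2, G=9]  = -25; D = -2J - 3H - 1  [with J=-25, H=11]  = 16.
Change = -32 − 16 = -48.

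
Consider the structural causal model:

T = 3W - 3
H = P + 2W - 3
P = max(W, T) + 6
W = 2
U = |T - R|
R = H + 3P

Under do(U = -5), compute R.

37

do(U=-5) replaces the equation U = |T - R| with the constant U = -5.
Since R is not a descendant of the intervened variable, it is unaffected.
T = 3W - 3  [with W=2]  = 3
P = max(W, T) + 6  [with W=2, T=3]  = 9
H = P + 2W - 3  [with P=9, W=2]  = 10
R = H + 3P  [with H=10, P=9]  = 37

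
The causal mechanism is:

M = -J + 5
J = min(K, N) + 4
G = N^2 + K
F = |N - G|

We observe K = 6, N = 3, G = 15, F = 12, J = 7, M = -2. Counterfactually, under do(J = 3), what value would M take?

2

The intervention breaks the incoming arrows to J: J = min(K, N) + 4 no longer applies, and J = 3.
M = -J + 5  [with J=3]  = 2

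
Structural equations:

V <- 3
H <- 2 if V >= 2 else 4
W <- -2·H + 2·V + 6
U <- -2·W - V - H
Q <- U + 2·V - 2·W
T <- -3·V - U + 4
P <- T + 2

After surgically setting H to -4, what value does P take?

Under do(H=-4), the mechanism H <- 2 if V >= 2 else 4 is discarded; H is fixed at -4.
W = -2·H + 2·V + 6  [with H=-4, V=3]  = 20
U = -2·W - V - H  [with W=20, V=3, H=-4]  = -39
T = -3·V - U + 4  [with V=3, U=-39]  = 34
P = T + 2  [with T=34]  = 36

36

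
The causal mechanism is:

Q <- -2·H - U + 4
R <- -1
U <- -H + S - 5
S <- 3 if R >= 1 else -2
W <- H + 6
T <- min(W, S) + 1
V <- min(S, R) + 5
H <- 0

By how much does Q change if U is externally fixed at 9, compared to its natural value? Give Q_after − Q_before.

-16

Under do(U=9), the mechanism U <- -H + S - 5 is discarded; U is fixed at 9.
Q = -2·H - U + 4  [with H=0, U=9]  = -5
Without intervention: S = 3 if R >= 1 else -2  [with R=-1]  = -2; U = -H + S - 5  [with H=0, S=-2]  = -7; Q = -2·H - U + 4  [with H=0, U=-7]  = 11.
Change = -5 − 11 = -16.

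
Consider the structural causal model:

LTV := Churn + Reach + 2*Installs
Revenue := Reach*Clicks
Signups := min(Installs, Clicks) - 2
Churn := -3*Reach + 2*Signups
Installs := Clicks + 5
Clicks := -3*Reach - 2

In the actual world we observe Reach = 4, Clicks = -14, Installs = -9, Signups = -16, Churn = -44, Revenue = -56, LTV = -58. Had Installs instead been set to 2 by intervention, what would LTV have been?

The intervention breaks the incoming arrows to Installs: Installs := Clicks + 5 no longer applies, and Installs = 2.
Clicks = -3*Reach - 2  [with Reach=4]  = -14
Signups = min(Installs, Clicks) - 2  [with Installs=2, Clicks=-14]  = -16
Churn = -3*Reach + 2*Signups  [with Reach=4, Signups=-16]  = -44
LTV = Churn + Reach + 2*Installs  [with Churn=-44, Reach=4, Installs=2]  = -36

-36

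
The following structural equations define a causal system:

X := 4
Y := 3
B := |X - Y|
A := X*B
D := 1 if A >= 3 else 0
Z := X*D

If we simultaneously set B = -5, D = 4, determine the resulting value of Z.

Setting B = -5, D = 4 by intervention discards those variables' equations.
Z = X*D  [with X=4, D=4]  = 16

16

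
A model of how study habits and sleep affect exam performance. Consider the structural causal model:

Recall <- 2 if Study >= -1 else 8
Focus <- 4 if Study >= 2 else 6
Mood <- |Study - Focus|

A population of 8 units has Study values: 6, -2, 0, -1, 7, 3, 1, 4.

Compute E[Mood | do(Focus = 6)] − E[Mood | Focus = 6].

The intervention sets Focus=6 in all 8 units regardless of Study. Recomputing Mood per unit gives 0, 8, 6, 7, 1, 3, 5, 2; average 4.
E[Mood|Focus=6] averages over only the 4 units with Focus=6 (Study = -2, 0, -1, 1): Mood = 8, 6, 7, 5, mean 6.5.
Difference = 4 − 6.5 = -2.5.

-2.5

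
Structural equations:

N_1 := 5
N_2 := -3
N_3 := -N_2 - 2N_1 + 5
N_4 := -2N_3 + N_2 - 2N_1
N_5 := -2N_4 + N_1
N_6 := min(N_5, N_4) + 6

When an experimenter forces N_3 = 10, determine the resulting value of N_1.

Under do(N_3=10), the mechanism N_3 := -N_2 - 2N_1 + 5 is discarded; N_3 is fixed at 10.
N_1 is not downstream of the intervention, so its value is determined by the original equations.

5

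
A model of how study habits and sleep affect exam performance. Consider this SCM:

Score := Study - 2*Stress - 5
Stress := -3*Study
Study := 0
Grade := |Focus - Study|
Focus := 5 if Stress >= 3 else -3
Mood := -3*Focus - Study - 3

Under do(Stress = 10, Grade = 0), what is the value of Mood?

-18

Setting Stress = 10, Grade = 0 by intervention discards those variables' equations.
Focus = 5 if Stress >= 3 else -3  [with Stress=10]  = 5
Mood = -3*Focus - Study - 3  [with Focus=5, Study=0]  = -18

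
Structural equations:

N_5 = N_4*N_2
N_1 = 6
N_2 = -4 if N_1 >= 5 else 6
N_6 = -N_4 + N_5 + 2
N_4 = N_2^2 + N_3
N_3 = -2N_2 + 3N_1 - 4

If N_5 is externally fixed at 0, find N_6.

The intervention breaks the incoming arrows to N_5: N_5 = N_4*N_2 no longer applies, and N_5 = 0.
N_2 = -4 if N_1 >= 5 else 6  [with N_1=6]  = -4
N_3 = -2N_2 + 3N_1 - 4  [with N_2=-4, N_1=6]  = 22
N_4 = N_2^2 + N_3  [with N_2=-4, N_3=22]  = 38
N_6 = -N_4 + N_5 + 2  [with N_4=38, N_5=0]  = -36

-36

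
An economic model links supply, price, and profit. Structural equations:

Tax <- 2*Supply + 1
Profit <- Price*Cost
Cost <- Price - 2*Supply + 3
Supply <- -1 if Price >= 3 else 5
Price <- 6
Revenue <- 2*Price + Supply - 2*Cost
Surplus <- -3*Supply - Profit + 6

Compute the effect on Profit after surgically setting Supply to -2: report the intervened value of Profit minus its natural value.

Under do(Supply=-2), the mechanism Supply <- -1 if Price >= 3 else 5 is discarded; Supply is fixed at -2.
Cost = Price - 2*Supply + 3  [with Price=6, Supply=-2]  = 13
Profit = Price*Cost  [with Price=6, Cost=13]  = 78
Without intervention: Supply = -1 if Price >= 3 else 5  [with Price=6]  = -1; Cost = Price - 2*Supply + 3  [with Price=6, Supply=-1]  = 11; Profit = Price*Cost  [with Price=6, Cost=11]  = 66.
Change = 78 − 66 = 12.

12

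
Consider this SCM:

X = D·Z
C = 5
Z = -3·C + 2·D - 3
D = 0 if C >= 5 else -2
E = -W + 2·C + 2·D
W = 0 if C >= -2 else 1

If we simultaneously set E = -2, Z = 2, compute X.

0

The joint intervention fixes E = -2, Z = 2, removing each variable's own equation.
D = 0 if C >= 5 else -2  [with C=5]  = 0
X = D·Z  [with D=0, Z=2]  = 0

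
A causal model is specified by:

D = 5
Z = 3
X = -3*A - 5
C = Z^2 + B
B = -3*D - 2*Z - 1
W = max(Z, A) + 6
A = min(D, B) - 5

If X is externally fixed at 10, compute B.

do(X=10) replaces the equation X = -3*A - 5 with the constant X = 10.
B is not downstream of the intervention, so its value is determined by the original equations.
B = -3*D - 2*Z - 1  [with D=5, Z=3]  = -22

-22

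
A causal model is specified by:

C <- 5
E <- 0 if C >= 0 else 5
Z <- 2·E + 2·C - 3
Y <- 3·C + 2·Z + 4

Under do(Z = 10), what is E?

Under do(Z=10), the mechanism Z <- 2·E + 2·C - 3 is discarded; Z is fixed at 10.
Since E is not a descendant of the intervened variable, it is unaffected.
E = 0 if C >= 0 else 5  [with C=5]  = 0

0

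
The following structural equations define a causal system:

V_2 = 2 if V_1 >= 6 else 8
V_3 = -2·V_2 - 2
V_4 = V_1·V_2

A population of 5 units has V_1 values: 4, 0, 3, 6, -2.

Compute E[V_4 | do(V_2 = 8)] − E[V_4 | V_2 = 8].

7.6

do(V_2=8) breaks V_2's dependence on V_1. With V_2=8 fixed, V_4 across the units is 32, 0, 24, 48, -16, mean 17.6.
Conditioning on V_2=8 selects the 4 unit(s) with V_1 ∈ {4, 0, 3, -2}. Their V_4 values: 32, 0, 24, -16. Mean = 10.
Difference = 17.6 − 10 = 7.6.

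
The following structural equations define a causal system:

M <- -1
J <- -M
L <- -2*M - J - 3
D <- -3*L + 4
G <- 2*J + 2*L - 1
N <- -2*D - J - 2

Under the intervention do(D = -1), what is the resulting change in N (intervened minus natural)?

22

Under do(D=-1), the mechanism D <- -3*L + 4 is discarded; D is fixed at -1.
J = -M  [with M=-1]  = 1
N = -2*D - J - 2  [with D=-1, J=1]  = -1
Without intervention: J = -M  [with M=-1]  = 1; L = -2*M - J - 3  [with M=-1, J=1]  = -2; D = -3*L + 4  [with L=-2]  = 10; N = -2*D - J - 2  [with D=10, J=1]  = -23.
Change = -1 − (-23) = 22.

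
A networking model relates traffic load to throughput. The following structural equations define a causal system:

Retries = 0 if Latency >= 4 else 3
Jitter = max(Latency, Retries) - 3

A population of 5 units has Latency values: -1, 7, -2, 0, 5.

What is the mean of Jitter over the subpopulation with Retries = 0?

3

Observing Retries=0 restricts to units where Retries's equation naturally yields 0: Latency ∈ {7, 5}. In that subpopulation Jitter = 4, 2, mean 3.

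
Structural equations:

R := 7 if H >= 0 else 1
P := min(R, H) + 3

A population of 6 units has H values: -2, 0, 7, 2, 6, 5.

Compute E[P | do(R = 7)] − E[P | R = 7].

do(R=7) breaks R's dependence on H. With R=7 fixed, P across the units is 1, 3, 10, 5, 9, 8, mean 6.
Conditioning on R=7 selects the 5 unit(s) with H ∈ {0, 7, 2, 6, 5}. Their P values: 3, 10, 5, 9, 8. Mean = 7.
Difference = 6 − 7 = -1.

-1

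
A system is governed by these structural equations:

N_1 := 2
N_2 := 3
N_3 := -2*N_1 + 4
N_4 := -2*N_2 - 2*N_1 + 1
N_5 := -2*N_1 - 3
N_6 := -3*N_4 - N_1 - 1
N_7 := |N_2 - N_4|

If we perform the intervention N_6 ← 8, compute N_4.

do(N_6=8) replaces the equation N_6 := -3*N_4 - N_1 - 1 with the constant N_6 = 8.
No directed path runs from N_6 to N_4, so N_4 keeps its natural value.
N_4 = -2*N_2 - 2*N_1 + 1  [with N_2=3, N_1=2]  = -9

-9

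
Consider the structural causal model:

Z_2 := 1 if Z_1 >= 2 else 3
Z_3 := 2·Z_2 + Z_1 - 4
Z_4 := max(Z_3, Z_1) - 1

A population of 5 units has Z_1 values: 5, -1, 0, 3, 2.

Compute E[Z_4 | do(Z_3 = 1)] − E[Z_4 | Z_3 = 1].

Every unit gets Z_3=1 under the intervention. Z_4 values become 4, 0, 0, 2, 1; E[Z_4|do(Z_3=1)] = 1.4.
Conditioning on Z_3=1 selects the 2 unit(s) with Z_1 ∈ {-1, 3}. Their Z_4 values: 0, 2. Mean = 1.
Difference = 1.4 − 1 = 0.4.

0.4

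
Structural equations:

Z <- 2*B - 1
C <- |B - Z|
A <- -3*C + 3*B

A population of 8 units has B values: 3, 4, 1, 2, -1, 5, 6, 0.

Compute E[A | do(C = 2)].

Under do(C=2), C's equation is replaced by C=2 for every unit. Per-unit A: 3, 6, -3, 0, -9, 9, 12, -6. Mean = 1.5.

1.5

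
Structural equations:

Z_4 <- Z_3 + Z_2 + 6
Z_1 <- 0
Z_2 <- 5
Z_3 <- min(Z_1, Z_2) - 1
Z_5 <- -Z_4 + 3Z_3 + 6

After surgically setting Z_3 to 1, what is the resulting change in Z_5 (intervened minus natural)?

4

do(Z_3=1) replaces the equation Z_3 <- min(Z_1, Z_2) - 1 with the constant Z_3 = 1.
Z_4 = Z_3 + Z_2 + 6  [with Z_3=1, Z_2=5]  = 12
Z_5 = -Z_4 + 3Z_3 + 6  [with Z_4=12, Z_3=1]  = -3
Without intervention: Z_3 = min(Z_1, Z_2) - 1  [with Z_1=0, Z_2=5]  = -1; Z_4 = Z_3 + Z_2 + 6  [with Z_3=-1, Z_2=5]  = 10; Z_5 = -Z_4 + 3Z_3 + 6  [with Z_4=10, Z_3=-1]  = -7.
Change = -3 − (-7) = 4.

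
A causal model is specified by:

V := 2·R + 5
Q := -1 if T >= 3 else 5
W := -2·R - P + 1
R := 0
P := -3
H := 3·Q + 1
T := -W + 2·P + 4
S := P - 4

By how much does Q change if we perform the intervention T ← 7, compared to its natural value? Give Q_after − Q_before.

Intervening sets T = 7 and removes its equation (T := -W + 2·P + 4).
Q = -1 if T >= 3 else 5  [with T=7]  = -1
Without intervention: W = -2·R - P + 1  [with R=0, P=-3]  = 4; T = -W + 2·P + 4  [with W=4, P=-3]  = -6; Q = -1 if T >= 3 else 5  [with T=-6]  = 5.
Change = -1 − 5 = -6.

-6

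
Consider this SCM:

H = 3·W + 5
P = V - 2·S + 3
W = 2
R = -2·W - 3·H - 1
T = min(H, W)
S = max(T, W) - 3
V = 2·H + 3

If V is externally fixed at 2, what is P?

Under do(V=2), the mechanism V = 2·H + 3 is discarded; V is fixed at 2.
H = 3·W + 5  [with W=2]  = 11
T = min(H, W)  [with H=11, W=2]  = 2
S = max(T, W) - 3  [with T=2, W=2]  = -1
P = V - 2·S + 3  [with V=2, S=-1]  = 7

7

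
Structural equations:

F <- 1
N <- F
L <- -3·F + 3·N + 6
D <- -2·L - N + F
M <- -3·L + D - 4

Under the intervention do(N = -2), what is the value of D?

9

Under do(N=-2), the mechanism N <- F is discarded; N is fixed at -2.
L = -3·F + 3·N + 6  [with F=1, N=-2]  = -3
D = -2·L - N + F  [with L=-3, N=-2, F=1]  = 9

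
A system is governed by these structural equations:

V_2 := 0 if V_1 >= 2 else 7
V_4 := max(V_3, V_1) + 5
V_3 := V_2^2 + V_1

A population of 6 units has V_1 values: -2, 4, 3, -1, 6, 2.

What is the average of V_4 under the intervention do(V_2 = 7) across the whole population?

56

Under do(V_2=7), V_2's equation is replaced by V_2=7 for every unit. Per-unit V_4: 52, 58, 57, 53, 60, 56. Mean = 56.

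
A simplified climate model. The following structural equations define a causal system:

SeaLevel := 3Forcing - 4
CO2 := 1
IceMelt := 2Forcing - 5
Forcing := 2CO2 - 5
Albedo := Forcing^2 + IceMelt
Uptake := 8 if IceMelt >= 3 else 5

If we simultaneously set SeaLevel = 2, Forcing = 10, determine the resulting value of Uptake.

The joint intervention fixes SeaLevel = 2, Forcing = 10, removing each variable's own equation.
IceMelt = 2Forcing - 5  [with Forcing=10]  = 15
Uptake = 8 if IceMelt >= 3 else 5  [with IceMelt=15]  = 8

8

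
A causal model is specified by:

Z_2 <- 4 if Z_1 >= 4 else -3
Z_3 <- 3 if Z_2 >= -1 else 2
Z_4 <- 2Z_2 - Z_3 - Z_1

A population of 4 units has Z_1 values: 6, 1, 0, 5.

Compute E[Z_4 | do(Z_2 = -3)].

The intervention sets Z_2=-3 in all 4 units regardless of Z_1. Recomputing Z_4 per unit gives -14, -9, -8, -13; average -11.

-11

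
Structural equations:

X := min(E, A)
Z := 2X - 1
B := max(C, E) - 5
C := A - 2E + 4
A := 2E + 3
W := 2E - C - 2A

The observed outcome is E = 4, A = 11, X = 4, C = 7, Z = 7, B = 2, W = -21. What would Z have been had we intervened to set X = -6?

do(X=-6) replaces the equation X := min(E, A) with the constant X = -6.
Z = 2X - 1  [with X=-6]  = -13

-13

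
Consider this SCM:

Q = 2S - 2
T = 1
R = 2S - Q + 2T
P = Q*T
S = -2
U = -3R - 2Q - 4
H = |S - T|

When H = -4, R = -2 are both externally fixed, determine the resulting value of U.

14

Under do(H = -4, R = -2), each intervened variable's structural equation is replaced by its fixed value.
Q = 2S - 2  [with S=-2]  = -6
U = -3R - 2Q - 4  [with R=-2, Q=-6]  = 14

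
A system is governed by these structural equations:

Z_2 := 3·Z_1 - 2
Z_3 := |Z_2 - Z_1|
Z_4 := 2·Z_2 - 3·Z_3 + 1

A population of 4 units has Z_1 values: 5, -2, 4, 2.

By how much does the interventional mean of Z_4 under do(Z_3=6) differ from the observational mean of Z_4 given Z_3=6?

7.5

The intervention sets Z_3=6 in all 4 units regardless of Z_1. Recomputing Z_4 per unit gives 9, -33, 3, -9; average -7.5.
Conditioning on Z_3=6 selects the 2 unit(s) with Z_1 ∈ {-2, 4}. Their Z_4 values: -33, 3. Mean = -15.
Difference = -7.5 − (-15) = 7.5.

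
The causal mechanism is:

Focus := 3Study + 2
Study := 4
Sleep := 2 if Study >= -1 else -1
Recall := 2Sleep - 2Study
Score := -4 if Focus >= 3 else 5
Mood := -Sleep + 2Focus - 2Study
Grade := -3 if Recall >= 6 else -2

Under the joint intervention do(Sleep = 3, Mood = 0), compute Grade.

The joint intervention fixes Sleep = 3, Mood = 0, removing each variable's own equation.
Recall = 2Sleep - 2Study  [with Sleep=3, Study=4]  = -2
Grade = -3 if Recall >= 6 else -2  [with Recall=-2]  = -2

-2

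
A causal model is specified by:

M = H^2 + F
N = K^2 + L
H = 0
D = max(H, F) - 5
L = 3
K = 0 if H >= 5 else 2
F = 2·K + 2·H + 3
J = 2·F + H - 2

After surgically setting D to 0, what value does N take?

7

The intervention breaks the incoming arrows to D: D = max(H, F) - 5 no longer applies, and D = 0.
N is not downstream of the intervention, so its value is determined by the original equations.
K = 0 if H >= 5 else 2  [with H=0]  = 2
N = K^2 + L  [with K=2, L=3]  = 7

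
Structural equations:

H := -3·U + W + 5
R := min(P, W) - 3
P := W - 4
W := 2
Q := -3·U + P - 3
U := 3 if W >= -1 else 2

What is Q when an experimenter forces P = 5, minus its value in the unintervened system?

do(P=5) replaces the equation P := W - 4 with the constant P = 5.
U = 3 if W >= -1 else 2  [with W=2]  = 3
Q = -3·U + P - 3  [with U=3, P=5]  = -7
Without intervention: P = W - 4  [with W=2]  = -2; U = 3 if W >= -1 else 2  [with W=2]  = 3; Q = -3·U + P - 3  [with U=3, P=-2]  = -14.
Change = -7 − (-14) = 7.

7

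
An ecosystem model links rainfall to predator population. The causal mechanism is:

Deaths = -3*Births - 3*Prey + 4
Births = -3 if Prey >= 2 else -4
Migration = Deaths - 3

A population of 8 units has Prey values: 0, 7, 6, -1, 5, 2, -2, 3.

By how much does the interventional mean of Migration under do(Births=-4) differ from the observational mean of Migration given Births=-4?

The intervention sets Births=-4 in all 8 units regardless of Prey. Recomputing Migration per unit gives 13, -8, -5, 16, -2, 7, 19, 4; average 5.5.
E[Migration|Births=-4] averages over only the 3 units with Births=-4 (Prey = 0, -1, -2): Migration = 13, 16, 19, mean 16.
Difference = 5.5 − 16 = -10.5.

-10.5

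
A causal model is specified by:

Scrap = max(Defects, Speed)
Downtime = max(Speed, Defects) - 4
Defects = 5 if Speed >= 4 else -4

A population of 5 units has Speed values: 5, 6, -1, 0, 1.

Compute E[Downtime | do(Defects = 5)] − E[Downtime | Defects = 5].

-0.3

The intervention sets Defects=5 in all 5 units regardless of Speed. Recomputing Downtime per unit gives 1, 2, 1, 1, 1; average 1.2.
E[Downtime|Defects=5] averages over only the 2 units with Defects=5 (Speed = 5, 6): Downtime = 1, 2, mean 1.5.
Difference = 1.2 − 1.5 = -0.3.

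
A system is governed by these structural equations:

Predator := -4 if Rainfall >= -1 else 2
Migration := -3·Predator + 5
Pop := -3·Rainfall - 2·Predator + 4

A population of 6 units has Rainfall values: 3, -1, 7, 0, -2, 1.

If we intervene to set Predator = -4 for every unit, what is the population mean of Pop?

do(Predator=-4) breaks Predator's dependence on Rainfall. With Predator=-4 fixed, Pop across the units is 3, 15, -9, 12, 18, 9, mean 8.

8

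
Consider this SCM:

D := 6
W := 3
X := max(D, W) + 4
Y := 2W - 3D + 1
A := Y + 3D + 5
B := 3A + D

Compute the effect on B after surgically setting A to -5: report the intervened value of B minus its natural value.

-51

The intervention breaks the incoming arrows to A: A := Y + 3D + 5 no longer applies, and A = -5.
B = 3A + D  [with A=-5, D=6]  = -9
Without intervention: Y = 2W - 3D + 1  [with W=3, D=6]  = -11; A = Y + 3D + 5  [with Y=-11, D=6]  = 12; B = 3A + D  [with A=12, D=6]  = 42.
Change = -9 − 42 = -51.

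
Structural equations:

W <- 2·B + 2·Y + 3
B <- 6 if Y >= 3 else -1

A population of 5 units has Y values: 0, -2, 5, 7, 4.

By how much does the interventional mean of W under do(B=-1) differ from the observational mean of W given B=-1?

Under do(B=-1), B's equation is replaced by B=-1 for every unit. Per-unit W: 1, -3, 11, 15, 9. Mean = 6.6.
Observing B=-1 restricts to units where B's equation naturally yields -1: Y ∈ {0, -2}. In that subpopulation W = 1, -3, mean -1.
Difference = 6.6 − (-1) = 7.6.

7.6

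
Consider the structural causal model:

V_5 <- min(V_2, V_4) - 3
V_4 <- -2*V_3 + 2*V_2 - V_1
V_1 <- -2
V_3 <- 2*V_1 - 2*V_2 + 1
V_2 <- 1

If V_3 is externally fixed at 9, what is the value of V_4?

The intervention breaks the incoming arrows to V_3: V_3 <- 2*V_1 - 2*V_2 + 1 no longer applies, and V_3 = 9.
V_4 = -2*V_3 + 2*V_2 - V_1  [with V_3=9, V_2=1, V_1=-2]  = -14

-14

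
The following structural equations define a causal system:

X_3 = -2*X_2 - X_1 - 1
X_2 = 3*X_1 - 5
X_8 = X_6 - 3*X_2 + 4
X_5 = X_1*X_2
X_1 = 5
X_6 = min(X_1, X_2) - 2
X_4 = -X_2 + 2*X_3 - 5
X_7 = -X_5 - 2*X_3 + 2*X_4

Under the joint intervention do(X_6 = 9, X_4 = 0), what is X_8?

Under do(X_6 = 9, X_4 = 0), each intervened variable's structural equation is replaced by its fixed value.
X_2 = 3*X_1 - 5  [with X_1=5]  = 10
X_8 = X_6 - 3*X_2 + 4  [with X_6=9, X_2=10]  = -17

-17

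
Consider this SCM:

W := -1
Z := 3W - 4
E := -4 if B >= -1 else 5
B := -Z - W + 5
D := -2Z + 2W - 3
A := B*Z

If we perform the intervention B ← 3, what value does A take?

-21

The intervention breaks the incoming arrows to B: B := -Z - W + 5 no longer applies, and B = 3.
Z = 3W - 4  [with W=-1]  = -7
A = B*Z  [with B=3, Z=-7]  = -21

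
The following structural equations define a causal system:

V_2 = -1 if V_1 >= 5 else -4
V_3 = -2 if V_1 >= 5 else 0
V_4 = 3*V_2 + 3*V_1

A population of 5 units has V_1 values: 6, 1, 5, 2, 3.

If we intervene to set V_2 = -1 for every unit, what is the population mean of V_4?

Every unit gets V_2=-1 under the intervention. V_4 values become 15, 0, 12, 3, 6; E[V_4|do(V_2=-1)] = 7.2.

7.2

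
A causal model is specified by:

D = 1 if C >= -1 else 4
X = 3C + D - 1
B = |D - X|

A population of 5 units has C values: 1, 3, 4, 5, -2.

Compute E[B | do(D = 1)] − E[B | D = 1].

-0.35

Every unit gets D=1 under the intervention. B values become 2, 8, 11, 14, 7; E[B|do(D=1)] = 8.4.
Conditioning on D=1 selects the 4 unit(s) with C ∈ {1, 3, 4, 5}. Their B values: 2, 8, 11, 14. Mean = 8.75.
Difference = 8.4 − 8.75 = -0.35.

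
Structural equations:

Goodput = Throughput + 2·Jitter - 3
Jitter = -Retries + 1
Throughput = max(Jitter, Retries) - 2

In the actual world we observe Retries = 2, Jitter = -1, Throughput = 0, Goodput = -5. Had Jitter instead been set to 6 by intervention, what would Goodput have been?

Under do(Jitter=6), the mechanism Jitter = -Retries + 1 is discarded; Jitter is fixed at 6.
Throughput = max(Jitter, Retries) - 2  [with Jitter=6, Retries=2]  = 4
Goodput = Throughput + 2·Jitter - 3  [with Throughput=4, Jitter=6]  = 13

13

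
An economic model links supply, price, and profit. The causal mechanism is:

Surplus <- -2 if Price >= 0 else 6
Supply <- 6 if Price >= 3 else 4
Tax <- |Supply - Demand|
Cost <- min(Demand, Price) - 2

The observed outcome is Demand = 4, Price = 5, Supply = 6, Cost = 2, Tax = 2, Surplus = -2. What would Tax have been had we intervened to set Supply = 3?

1

do(Supply=3) replaces the equation Supply <- 6 if Price >= 3 else 4 with the constant Supply = 3.
Tax = |Supply - Demand|  [with Supply=3, Demand=4]  = 1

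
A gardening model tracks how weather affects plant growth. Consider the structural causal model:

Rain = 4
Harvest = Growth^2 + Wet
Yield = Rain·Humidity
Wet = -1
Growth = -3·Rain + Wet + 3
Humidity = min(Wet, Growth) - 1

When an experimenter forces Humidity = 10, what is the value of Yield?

Intervening sets Humidity = 10 and removes its equation (Humidity = min(Wet, Growth) - 1).
Yield = Rain·Humidity  [with Rain=4, Humidity=10]  = 40

40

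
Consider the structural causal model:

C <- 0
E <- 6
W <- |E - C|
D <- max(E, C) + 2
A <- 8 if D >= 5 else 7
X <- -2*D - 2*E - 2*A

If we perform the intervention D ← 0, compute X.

-26

do(D=0) replaces the equation D <- max(E, C) + 2 with the constant D = 0.
A = 8 if D >= 5 else 7  [with D=0]  = 7
X = -2*D - 2*E - 2*A  [with D=0, E=6, A=7]  = -26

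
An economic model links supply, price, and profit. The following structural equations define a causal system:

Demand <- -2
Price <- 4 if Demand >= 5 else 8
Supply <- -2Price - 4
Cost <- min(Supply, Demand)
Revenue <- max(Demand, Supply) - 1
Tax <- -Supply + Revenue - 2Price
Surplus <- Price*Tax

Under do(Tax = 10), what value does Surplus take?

Intervening sets Tax = 10 and removes its equation (Tax <- -Supply + Revenue - 2Price).
Price = 4 if Demand >= 5 else 8  [with Demand=-2]  = 8
Surplus = Price*Tax  [with Price=8, Tax=10]  = 80

80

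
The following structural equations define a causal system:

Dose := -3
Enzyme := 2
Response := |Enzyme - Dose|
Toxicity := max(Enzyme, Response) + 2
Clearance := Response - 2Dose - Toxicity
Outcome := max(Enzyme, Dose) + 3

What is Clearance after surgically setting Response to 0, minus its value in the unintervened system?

-2

do(Response=0) replaces the equation Response := |Enzyme - Dose| with the constant Response = 0.
Toxicity = max(Enzyme, Response) + 2  [with Enzyme=2, Response=0]  = 4
Clearance = Response - 2Dose - Toxicity  [with Response=0, Dose=-3, Toxicity=4]  = 2
Without intervention: Response = |Enzyme - Dose|  [with Enzyme=2, Dose=-3]  = 5; Toxicity = max(Enzyme, Response) + 2  [with Enzyme=2, Response=5]  = 7; Clearance = Response - 2Dose - Toxicity  [with Response=5, Dose=-3, Toxicity=7]  = 4.
Change = 2 − 4 = -2.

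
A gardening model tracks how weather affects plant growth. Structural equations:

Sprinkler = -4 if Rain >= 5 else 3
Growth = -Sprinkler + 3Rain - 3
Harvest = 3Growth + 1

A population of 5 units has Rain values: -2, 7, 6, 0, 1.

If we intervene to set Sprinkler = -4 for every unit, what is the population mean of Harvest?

The intervention sets Sprinkler=-4 in all 5 units regardless of Rain. Recomputing Harvest per unit gives -14, 67, 58, 4, 13; average 25.6.

25.6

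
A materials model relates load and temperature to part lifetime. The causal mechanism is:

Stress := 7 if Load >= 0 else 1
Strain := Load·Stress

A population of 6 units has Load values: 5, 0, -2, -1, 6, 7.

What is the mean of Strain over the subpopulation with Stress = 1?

-1.5

E[Strain|Stress=1] averages over only the 2 units with Stress=1 (Load = -2, -1): Strain = -2, -1, mean -1.5.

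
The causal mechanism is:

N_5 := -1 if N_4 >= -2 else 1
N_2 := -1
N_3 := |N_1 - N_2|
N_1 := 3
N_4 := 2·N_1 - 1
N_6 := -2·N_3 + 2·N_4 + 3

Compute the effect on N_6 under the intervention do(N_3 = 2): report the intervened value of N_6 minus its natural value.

4

The intervention breaks the incoming arrows to N_3: N_3 := |N_1 - N_2| no longer applies, and N_3 = 2.
N_4 = 2·N_1 - 1  [with N_1=3]  = 5
N_6 = -2·N_3 + 2·N_4 + 3  [with N_3=2, N_4=5]  = 9
Without intervention: N_3 = |N_1 - N_2|  [with N_1=3, N_2=-1]  = 4; N_4 = 2·N_1 - 1  [with N_1=3]  = 5; N_6 = -2·N_3 + 2·N_4 + 3  [with N_3=4, N_4=5]  = 5.
Change = 9 − 5 = 4.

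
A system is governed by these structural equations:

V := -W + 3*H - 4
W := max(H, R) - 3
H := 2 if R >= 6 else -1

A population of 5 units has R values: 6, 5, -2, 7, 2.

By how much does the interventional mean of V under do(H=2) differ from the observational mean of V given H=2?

2.1

Under do(H=2), H's equation is replaced by H=2 for every unit. Per-unit V: -1, 0, 3, -2, 3. Mean = 0.6.
E[V|H=2] averages over only the 2 units with H=2 (R = 6, 7): V = -1, -2, mean -1.5.
Difference = 0.6 − (-1.5) = 2.1.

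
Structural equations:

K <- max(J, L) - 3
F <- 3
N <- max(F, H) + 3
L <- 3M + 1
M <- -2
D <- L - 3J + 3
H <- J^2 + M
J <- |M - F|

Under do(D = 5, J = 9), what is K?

Under do(D = 5, J = 9), each intervened variable's structural equation is replaced by its fixed value.
L = 3M + 1  [with M=-2]  = -5
K = max(J, L) - 3  [with J=9, L=-5]  = 6

6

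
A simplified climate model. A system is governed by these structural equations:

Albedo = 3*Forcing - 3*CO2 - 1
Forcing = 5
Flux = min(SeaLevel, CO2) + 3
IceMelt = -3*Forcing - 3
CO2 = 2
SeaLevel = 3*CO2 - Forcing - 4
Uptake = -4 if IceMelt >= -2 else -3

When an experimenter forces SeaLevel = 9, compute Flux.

5

The intervention breaks the incoming arrows to SeaLevel: SeaLevel = 3*CO2 - Forcing - 4 no longer applies, and SeaLevel = 9.
Flux = min(SeaLevel, CO2) + 3  [with SeaLevel=9, CO2=2]  = 5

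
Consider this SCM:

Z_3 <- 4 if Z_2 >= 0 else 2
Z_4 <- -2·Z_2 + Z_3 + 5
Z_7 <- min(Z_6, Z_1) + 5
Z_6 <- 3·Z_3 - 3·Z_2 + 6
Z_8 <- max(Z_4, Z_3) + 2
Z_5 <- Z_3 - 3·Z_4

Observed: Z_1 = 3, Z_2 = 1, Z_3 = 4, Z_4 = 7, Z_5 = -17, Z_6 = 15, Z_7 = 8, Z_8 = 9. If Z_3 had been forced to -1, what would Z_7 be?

The intervention breaks the incoming arrows to Z_3: Z_3 <- 4 if Z_2 >= 0 else 2 no longer applies, and Z_3 = -1.
Z_6 = 3·Z_3 - 3·Z_2 + 6  [with Z_3=-1, Z_2=1]  = 0
Z_7 = min(Z_6, Z_1) + 5  [with Z_6=0, Z_1=3]  = 5

5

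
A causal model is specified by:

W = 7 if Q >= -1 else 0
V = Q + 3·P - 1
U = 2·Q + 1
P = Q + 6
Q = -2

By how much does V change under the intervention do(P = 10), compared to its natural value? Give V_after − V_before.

The intervention breaks the incoming arrows to P: P = Q + 6 no longer applies, and P = 10.
V = Q + 3·P - 1  [with Q=-2, P=10]  = 27
Without intervention: P = Q + 6  [with Q=-2]  = 4; V = Q + 3·P - 1  [with Q=-2, P=4]  = 9.
Change = 27 − 9 = 18.

18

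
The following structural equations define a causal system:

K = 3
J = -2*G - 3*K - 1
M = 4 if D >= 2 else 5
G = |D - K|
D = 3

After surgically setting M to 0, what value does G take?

do(M=0) replaces the equation M = 4 if D >= 2 else 5 with the constant M = 0.
G is not downstream of the intervention, so its value is determined by the original equations.
G = |D - K|  [with D=3, K=3]  = 0

0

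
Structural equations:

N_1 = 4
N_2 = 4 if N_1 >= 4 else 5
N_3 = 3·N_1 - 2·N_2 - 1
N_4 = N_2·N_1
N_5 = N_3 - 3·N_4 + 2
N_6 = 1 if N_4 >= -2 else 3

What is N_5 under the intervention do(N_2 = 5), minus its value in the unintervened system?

do(N_2=5) replaces the equation N_2 = 4 if N_1 >= 4 else 5 with the constant N_2 = 5.
N_3 = 3·N_1 - 2·N_2 - 1  [with N_1=4, N_2=5]  = 1
N_4 = N_2·N_1  [with N_2=5, N_1=4]  = 20
N_5 = N_3 - 3·N_4 + 2  [with N_3=1, N_4=20]  = -57
Without intervention: N_2 = 4 if N_1 >= 4 else 5  [with N_1=4]  = 4; N_3 = 3·N_1 - 2·N_2 - 1  [with N_1=4, N_2=4]  = 3; N_4 = N_2·N_1  [with N_2=4, N_1=4]  = 16; N_5 = N_3 - 3·N_4 + 2  [with N_3=3, N_4=16]  = -43.
Change = -57 − (-43) = -14.

-14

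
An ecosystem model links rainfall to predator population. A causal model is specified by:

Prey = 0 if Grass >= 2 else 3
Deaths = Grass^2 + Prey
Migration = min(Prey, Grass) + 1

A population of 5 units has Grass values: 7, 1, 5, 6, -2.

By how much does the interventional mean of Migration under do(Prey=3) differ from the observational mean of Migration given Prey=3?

2.1

Under do(Prey=3), Prey's equation is replaced by Prey=3 for every unit. Per-unit Migration: 4, 2, 4, 4, -1. Mean = 2.6.
Conditioning on Prey=3 selects the 2 unit(s) with Grass ∈ {1, -2}. Their Migration values: 2, -1. Mean = 0.5.
Difference = 2.6 − 0.5 = 2.1.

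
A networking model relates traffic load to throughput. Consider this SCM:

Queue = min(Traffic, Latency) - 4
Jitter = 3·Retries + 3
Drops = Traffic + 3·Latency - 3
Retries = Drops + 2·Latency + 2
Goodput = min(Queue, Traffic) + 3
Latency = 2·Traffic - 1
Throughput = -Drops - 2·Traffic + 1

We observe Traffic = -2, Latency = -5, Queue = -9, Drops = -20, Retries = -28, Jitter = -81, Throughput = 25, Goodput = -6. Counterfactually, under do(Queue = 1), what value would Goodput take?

1

The intervention breaks the incoming arrows to Queue: Queue = min(Traffic, Latency) - 4 no longer applies, and Queue = 1.
Goodput = min(Queue, Traffic) + 3  [with Queue=1, Traffic=-2]  = 1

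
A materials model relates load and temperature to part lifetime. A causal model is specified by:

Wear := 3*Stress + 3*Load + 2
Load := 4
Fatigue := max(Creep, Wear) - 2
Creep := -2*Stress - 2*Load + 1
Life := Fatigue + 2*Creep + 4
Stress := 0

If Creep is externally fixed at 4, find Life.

The intervention breaks the incoming arrows to Creep: Creep := -2*Stress - 2*Load + 1 no longer applies, and Creep = 4.
Wear = 3*Stress + 3*Load + 2  [with Stress=0, Load=4]  = 14
Fatigue = max(Creep, Wear) - 2  [with Creep=4, Wear=14]  = 12
Life = Fatigue + 2*Creep + 4  [with Fatigue=12, Creep=4]  = 24

24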